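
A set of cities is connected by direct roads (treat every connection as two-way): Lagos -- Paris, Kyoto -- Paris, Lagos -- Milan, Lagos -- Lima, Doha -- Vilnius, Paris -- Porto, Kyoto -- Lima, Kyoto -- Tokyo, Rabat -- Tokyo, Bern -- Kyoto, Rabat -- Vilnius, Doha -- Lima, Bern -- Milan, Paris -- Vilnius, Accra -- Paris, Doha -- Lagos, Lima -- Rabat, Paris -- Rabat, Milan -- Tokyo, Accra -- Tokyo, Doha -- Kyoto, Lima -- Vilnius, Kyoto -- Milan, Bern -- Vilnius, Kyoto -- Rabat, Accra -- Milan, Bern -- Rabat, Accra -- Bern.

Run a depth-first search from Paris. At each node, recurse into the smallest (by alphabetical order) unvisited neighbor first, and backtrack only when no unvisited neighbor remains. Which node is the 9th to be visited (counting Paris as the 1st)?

Tokyo

Visit Paris
Paris → Accra
Accra → Bern
Bern → Kyoto
Kyoto → Doha
Doha → Lagos
Lagos → Lima
Lima → Rabat
Rabat → Tokyo
Tokyo → Milan
Rabat → Vilnius
Paris → Porto

Visit order: Paris, Accra, Bern, Kyoto, Doha, Lagos, Lima, Rabat, Tokyo, Milan, Vilnius, Porto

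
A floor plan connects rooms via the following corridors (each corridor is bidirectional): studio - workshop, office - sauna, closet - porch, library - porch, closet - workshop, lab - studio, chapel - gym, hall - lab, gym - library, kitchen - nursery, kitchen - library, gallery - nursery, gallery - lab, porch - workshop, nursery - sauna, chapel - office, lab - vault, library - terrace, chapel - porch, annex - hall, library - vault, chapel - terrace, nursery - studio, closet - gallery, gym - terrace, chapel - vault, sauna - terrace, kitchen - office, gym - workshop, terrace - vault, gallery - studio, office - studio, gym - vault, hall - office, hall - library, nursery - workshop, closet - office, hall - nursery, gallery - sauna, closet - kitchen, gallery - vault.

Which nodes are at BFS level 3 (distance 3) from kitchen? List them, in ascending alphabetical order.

annex, lab

Level 0: kitchen
Level 1: closet, library, nursery, office
Level 2: chapel, gallery, gym, hall, porch, sauna, studio, terrace, vault, workshop
Level 3: annex, lab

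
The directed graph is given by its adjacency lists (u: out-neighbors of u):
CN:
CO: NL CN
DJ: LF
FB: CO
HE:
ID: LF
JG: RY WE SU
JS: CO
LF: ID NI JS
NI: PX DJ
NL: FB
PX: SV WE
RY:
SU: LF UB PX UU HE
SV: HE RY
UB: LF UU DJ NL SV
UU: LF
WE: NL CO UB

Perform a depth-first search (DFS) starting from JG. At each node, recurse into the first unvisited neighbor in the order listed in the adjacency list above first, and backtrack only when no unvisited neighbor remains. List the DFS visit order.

Visit JG
JG → RY
JG → WE
WE → NL
NL → FB
FB → CO
CO → CN
WE → UB
UB → LF
LF → ID
LF → NI
NI → PX
PX → SV
SV → HE
NI → DJ
LF → JS
UB → UU
JG → SU

JG, RY, WE, NL, FB, CO, CN, UB, LF, ID, NI, PX, SV, HE, DJ, JS, UU, SU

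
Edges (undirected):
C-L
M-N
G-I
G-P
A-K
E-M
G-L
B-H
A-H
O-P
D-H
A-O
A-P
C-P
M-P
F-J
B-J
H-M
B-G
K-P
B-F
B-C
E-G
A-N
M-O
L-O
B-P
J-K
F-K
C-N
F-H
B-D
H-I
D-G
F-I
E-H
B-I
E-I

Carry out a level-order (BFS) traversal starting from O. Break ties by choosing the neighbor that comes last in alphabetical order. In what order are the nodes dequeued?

Visit O; enqueue P, M, L, A → queue [P, M, L, A]
Visit P; enqueue K, G, C, B → queue [M, L, A, K, G, C, B]
Visit M; enqueue N, H, E → queue [L, A, K, G, C, B, N, H, E]
Visit L → queue [A, K, G, C, B, N, H, E]
Visit A → queue [K, G, C, B, N, H, E]
Visit K; enqueue J, F → queue [G, C, B, N, H, E, J, F]
Visit G; enqueue I, D → queue [C, B, N, H, E, J, F, I, D]
Visit C → queue [B, N, H, E, J, F, I, D]
Visit B → queue [N, H, E, J, F, I, D]
Visit N → queue [H, E, J, F, I, D]
Visit H → queue [E, J, F, I, D]
Visit E → queue [J, F, I, D]
Visit J → queue [F, I, D]
Visit F → queue [I, D]
Visit I → queue [D]
Visit D → queue []

O P M L A K G C B N H E J F I D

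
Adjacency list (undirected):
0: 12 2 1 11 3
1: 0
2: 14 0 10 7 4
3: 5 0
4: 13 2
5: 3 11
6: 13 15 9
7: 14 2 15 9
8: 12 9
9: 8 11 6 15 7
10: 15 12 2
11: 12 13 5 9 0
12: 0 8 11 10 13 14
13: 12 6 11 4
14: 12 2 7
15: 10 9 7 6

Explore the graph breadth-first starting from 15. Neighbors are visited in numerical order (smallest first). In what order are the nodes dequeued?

Visit 15; enqueue 6, 7, 9, 10 → queue [6, 7, 9, 10]
Visit 6; enqueue 13 → queue [7, 9, 10, 13]
Visit 7; enqueue 2, 14 → queue [9, 10, 13, 2, 14]
Visit 9; enqueue 8, 11 → queue [10, 13, 2, 14, 8, 11]
Visit 10; enqueue 12 → queue [13, 2, 14, 8, 11, 12]
Visit 13; enqueue 4 → queue [2, 14, 8, 11, 12, 4]
Visit 2; enqueue 0 → queue [14, 8, 11, 12, 4, 0]
Visit 14 → queue [8, 11, 12, 4, 0]
Visit 8 → queue [11, 12, 4, 0]
Visit 11; enqueue 5 → queue [12, 4, 0, 5]
Visit 12 → queue [4, 0, 5]
Visit 4 → queue [0, 5]
Visit 0; enqueue 1, 3 → queue [5, 1, 3]
Visit 5 → queue [1, 3]
Visit 1 → queue [3]
Visit 3 → queue []

15, 6, 7, 9, 10, 13, 2, 14, 8, 11, 12, 4, 0, 5, 1, 3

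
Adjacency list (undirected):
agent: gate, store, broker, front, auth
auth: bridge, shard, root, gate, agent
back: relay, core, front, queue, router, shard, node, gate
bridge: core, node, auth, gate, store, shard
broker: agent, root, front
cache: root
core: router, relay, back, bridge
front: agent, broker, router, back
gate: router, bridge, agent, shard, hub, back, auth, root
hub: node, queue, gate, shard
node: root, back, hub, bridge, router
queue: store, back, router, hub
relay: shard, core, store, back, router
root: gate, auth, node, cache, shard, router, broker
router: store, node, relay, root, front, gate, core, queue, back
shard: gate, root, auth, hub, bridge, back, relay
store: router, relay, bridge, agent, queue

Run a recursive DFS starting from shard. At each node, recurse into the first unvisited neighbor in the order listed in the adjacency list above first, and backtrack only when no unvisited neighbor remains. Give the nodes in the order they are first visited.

Visit shard
shard → gate
gate → router
router → store
store → relay
relay → core
core → back
back → front
front → agent
agent → broker
broker → root
root → auth
auth → bridge
bridge → node
node → hub
hub → queue
root → cache

shard gate router store relay core back front agent broker root auth bridge node hub queue cache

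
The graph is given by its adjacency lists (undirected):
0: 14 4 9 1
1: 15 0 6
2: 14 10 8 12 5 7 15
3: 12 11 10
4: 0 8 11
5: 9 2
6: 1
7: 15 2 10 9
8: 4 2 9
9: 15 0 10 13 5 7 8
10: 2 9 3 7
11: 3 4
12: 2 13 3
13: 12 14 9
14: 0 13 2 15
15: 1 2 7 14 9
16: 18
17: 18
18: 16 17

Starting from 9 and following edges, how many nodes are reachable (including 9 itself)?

BFS from 9 visits: 9, 15, 13, 10, 8, 7, 5, 0, 14, 2, 1, 12, 3, 4, 6, 11
Reachable nodes: 16 of 19 total.

16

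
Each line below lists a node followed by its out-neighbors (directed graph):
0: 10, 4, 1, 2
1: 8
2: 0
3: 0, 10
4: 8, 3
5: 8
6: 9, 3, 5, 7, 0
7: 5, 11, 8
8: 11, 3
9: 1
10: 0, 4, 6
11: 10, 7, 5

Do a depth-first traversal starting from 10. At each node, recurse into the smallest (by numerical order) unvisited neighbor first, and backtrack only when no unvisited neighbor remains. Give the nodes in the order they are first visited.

Visit 10
10 → 0
0 → 1
1 → 8
8 → 3
8 → 11
11 → 5
11 → 7
0 → 2
0 → 4
10 → 6
6 → 9

10 0 1 8 3 11 5 7 2 4 6 9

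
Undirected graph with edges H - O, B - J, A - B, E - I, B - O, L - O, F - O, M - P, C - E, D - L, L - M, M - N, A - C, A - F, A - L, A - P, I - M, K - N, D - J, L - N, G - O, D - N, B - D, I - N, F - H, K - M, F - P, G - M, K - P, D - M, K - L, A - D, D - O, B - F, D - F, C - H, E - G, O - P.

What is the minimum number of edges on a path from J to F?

2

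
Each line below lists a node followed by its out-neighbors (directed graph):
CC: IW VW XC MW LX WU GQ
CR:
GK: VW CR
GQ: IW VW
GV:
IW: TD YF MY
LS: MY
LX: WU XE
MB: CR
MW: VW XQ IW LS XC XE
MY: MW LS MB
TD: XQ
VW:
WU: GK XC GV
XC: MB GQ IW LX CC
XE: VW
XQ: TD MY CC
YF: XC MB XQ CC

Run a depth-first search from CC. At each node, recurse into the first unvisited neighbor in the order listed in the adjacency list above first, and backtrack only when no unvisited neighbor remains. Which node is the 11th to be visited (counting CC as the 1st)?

CR

Visit CC
CC → IW
IW → TD
TD → XQ
XQ → MY
MY → MW
MW → VW
MW → LS
MW → XC
XC → MB
MB → CR
XC → GQ
XC → LX
LX → WU
WU → GK
WU → GV
LX → XE
IW → YF

Visit order: CC, IW, TD, XQ, MY, MW, VW, LS, XC, MB, CR, GQ, LX, WU, GK, GV, XE, YF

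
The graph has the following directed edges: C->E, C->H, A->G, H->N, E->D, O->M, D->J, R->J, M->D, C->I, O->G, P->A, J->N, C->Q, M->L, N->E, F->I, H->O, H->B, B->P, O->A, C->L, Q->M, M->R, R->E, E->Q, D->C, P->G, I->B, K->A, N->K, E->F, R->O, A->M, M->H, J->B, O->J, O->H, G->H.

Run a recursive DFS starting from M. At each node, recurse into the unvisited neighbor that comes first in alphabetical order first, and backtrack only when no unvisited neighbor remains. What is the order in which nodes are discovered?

M, D, C, E, F, I, B, P, A, G, H, N, K, O, J, Q, L, R

Visit M
M → D
D → C
C → E
E → F
F → I
I → B
B → P
P → A
A → G
G → H
H → N
N → K
H → O
O → J
E → Q
C → L
M → R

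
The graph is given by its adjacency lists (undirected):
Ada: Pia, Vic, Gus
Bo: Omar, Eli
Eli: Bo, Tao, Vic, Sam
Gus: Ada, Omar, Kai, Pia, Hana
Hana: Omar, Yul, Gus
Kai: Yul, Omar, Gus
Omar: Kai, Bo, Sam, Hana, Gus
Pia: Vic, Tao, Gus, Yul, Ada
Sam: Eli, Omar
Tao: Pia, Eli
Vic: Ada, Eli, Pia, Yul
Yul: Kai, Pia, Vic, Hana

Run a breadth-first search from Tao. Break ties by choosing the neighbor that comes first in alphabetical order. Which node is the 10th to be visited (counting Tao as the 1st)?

Omar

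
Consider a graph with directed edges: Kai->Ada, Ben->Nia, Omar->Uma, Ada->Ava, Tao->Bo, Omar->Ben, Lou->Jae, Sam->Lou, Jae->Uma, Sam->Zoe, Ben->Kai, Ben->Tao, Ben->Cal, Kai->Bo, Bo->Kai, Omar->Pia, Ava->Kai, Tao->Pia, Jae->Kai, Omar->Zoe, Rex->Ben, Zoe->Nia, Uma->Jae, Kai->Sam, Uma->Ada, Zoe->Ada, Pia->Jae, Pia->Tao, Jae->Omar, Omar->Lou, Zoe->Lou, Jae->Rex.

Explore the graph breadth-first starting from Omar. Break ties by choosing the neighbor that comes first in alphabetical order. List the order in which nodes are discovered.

Omar, Ben, Lou, Pia, Uma, Zoe, Cal, Kai, Nia, Tao, Jae, Ada, Bo, Sam, Rex, Ava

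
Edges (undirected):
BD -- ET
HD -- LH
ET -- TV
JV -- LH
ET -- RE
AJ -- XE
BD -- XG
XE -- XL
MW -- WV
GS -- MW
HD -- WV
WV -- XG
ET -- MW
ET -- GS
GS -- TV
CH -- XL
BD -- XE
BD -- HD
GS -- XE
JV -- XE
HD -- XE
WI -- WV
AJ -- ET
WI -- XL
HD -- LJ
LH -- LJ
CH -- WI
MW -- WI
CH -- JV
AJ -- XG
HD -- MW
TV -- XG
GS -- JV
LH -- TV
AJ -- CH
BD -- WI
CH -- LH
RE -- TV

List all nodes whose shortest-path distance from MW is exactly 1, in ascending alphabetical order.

Level 0: MW
Level 1: ET, GS, HD, WI, WV
Level 2: AJ, BD, CH, JV, LH, LJ, RE, TV, XE, XG, XL

ET, GS, HD, WI, WV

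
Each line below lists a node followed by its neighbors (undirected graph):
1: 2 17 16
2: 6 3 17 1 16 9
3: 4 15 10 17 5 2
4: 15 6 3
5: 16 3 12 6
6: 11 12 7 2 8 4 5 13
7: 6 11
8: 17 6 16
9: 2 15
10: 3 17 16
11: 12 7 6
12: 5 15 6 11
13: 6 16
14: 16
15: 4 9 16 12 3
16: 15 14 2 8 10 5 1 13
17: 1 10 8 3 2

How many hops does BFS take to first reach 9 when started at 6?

2

Level 0: 6
Level 1: 2, 4, 5, 7, 8, 11, 12, 13
Level 2: 1, 3, 9, 15, 16, 17
Level 3: 10, 14
9 first appears at level 2.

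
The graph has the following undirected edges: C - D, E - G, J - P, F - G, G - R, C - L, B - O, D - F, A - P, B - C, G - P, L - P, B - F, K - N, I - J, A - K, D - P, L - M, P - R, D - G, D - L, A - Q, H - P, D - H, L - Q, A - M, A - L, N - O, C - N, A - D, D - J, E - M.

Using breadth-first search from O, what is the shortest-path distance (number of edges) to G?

Level 0: O
Level 1: B, N
Level 2: C, F, K
Level 3: A, D, G, L
Level 4: E, H, J, M, P, Q, R
Level 5: I
G first appears at level 3.

3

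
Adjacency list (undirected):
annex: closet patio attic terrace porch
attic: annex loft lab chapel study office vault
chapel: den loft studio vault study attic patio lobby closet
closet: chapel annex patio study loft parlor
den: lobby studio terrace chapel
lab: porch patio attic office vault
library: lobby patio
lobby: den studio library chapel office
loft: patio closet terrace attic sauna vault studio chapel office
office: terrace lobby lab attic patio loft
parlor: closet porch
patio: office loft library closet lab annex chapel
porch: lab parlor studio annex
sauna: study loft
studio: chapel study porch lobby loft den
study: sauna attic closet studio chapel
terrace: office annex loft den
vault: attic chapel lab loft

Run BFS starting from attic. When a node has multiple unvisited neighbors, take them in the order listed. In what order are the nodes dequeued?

attic, annex, loft, lab, chapel, study, office, vault, closet, patio, terrace, porch, sauna, studio, den, lobby, parlor, library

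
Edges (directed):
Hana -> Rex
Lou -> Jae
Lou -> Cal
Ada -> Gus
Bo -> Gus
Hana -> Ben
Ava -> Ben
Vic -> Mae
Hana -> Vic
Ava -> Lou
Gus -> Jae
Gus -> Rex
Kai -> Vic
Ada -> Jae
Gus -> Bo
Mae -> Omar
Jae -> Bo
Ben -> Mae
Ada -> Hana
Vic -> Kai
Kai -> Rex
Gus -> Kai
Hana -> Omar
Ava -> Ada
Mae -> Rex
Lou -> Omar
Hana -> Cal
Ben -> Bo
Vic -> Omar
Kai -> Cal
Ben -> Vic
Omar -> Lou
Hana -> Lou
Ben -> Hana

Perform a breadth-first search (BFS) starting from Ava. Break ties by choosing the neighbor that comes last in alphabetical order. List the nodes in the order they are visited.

Ava -> Lou -> Ben -> Ada -> Omar -> Jae -> Cal -> Vic -> Mae -> Hana -> Bo -> Gus -> Kai -> Rex

Visit Ava; enqueue Lou, Ben, Ada → queue [Lou, Ben, Ada]
Visit Lou; enqueue Omar, Jae, Cal → queue [Ben, Ada, Omar, Jae, Cal]
Visit Ben; enqueue Vic, Mae, Hana, Bo → queue [Ada, Omar, Jae, Cal, Vic, Mae, Hana, Bo]
Visit Ada; enqueue Gus → queue [Omar, Jae, Cal, Vic, Mae, Hana, Bo, Gus]
Visit Omar → queue [Jae, Cal, Vic, Mae, Hana, Bo, Gus]
Visit Jae → queue [Cal, Vic, Mae, Hana, Bo, Gus]
Visit Cal → queue [Vic, Mae, Hana, Bo, Gus]
Visit Vic; enqueue Kai → queue [Mae, Hana, Bo, Gus, Kai]
Visit Mae; enqueue Rex → queue [Hana, Bo, Gus, Kai, Rex]
Visit Hana → queue [Bo, Gus, Kai, Rex]
Visit Bo → queue [Gus, Kai, Rex]
Visit Gus → queue [Kai, Rex]
Visit Kai → queue [Rex]
Visit Rex → queue []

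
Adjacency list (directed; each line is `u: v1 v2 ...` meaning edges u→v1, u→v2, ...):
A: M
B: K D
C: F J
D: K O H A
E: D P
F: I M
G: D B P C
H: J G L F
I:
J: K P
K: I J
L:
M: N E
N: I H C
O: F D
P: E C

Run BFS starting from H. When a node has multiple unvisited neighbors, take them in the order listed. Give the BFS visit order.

H, J, G, L, F, K, P, D, B, C, I, M, E, O, A, N

Visit H; enqueue J, G, L, F → queue [J, G, L, F]
Visit J; enqueue K, P → queue [G, L, F, K, P]
Visit G; enqueue D, B, C → queue [L, F, K, P, D, B, C]
Visit L → queue [F, K, P, D, B, C]
Visit F; enqueue I, M → queue [K, P, D, B, C, I, M]
Visit K → queue [P, D, B, C, I, M]
Visit P; enqueue E → queue [D, B, C, I, M, E]
Visit D; enqueue O, A → queue [B, C, I, M, E, O, A]
Visit B → queue [C, I, M, E, O, A]
Visit C → queue [I, M, E, O, A]
Visit I → queue [M, E, O, A]
Visit M; enqueue N → queue [E, O, A, N]
Visit E → queue [O, A, N]
Visit O → queue [A, N]
Visit A → queue [N]
Visit N → queue []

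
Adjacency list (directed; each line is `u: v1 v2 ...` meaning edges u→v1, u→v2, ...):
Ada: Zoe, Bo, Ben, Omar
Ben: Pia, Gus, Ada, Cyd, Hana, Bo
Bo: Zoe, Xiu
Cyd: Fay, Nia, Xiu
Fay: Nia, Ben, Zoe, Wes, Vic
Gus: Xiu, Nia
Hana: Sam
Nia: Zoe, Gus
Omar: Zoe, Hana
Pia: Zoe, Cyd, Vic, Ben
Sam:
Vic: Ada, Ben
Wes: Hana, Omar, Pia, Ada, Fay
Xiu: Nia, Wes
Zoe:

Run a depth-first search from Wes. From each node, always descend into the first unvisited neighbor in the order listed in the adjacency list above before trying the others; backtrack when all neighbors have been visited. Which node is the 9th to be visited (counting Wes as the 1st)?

Visit Wes
Wes → Hana
Hana → Sam
Wes → Omar
Omar → Zoe
Wes → Pia
Pia → Cyd
Cyd → Fay
Fay → Nia
Nia → Gus
Gus → Xiu
Fay → Ben
Ben → Ada
Ada → Bo
Fay → Vic

Visit order: Wes, Hana, Sam, Omar, Zoe, Pia, Cyd, Fay, Nia, Gus, Xiu, Ben, Ada, Bo, Vic

Nia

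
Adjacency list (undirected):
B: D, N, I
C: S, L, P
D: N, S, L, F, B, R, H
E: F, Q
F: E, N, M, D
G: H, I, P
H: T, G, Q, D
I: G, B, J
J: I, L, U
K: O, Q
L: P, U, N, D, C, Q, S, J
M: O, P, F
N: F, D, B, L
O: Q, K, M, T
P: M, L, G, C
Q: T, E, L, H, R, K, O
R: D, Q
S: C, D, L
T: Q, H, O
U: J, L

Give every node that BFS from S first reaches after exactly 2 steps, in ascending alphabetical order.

B, F, H, J, N, P, Q, R, U

Level 0: S
Level 1: C, D, L
Level 2: B, F, H, J, N, P, Q, R, U
Level 3: E, G, I, K, M, O, T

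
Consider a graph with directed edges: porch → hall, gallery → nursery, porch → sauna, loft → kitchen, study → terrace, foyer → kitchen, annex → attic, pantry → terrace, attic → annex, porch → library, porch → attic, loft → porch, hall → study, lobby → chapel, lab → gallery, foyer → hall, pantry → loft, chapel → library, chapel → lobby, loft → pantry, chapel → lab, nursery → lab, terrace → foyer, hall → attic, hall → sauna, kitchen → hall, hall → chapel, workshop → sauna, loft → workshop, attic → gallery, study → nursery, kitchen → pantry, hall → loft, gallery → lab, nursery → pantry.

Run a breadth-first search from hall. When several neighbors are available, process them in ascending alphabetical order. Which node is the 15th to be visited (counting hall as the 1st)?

Visit hall; enqueue attic, chapel, loft, sauna, study → queue [attic, chapel, loft, sauna, study]
Visit attic; enqueue annex, gallery → queue [chapel, loft, sauna, study, annex, gallery]
Visit chapel; enqueue lab, library, lobby → queue [loft, sauna, study, annex, gallery, lab, library, lobby]
Visit loft; enqueue kitchen, pantry, porch, workshop → queue [sauna, study, annex, gallery, lab, library, lobby, kitchen, pantry, porch, workshop]
Visit sauna → queue [study, annex, gallery, lab, library, lobby, kitchen, pantry, porch, workshop]
Visit study; enqueue nursery, terrace → queue [annex, gallery, lab, library, lobby, kitchen, pantry, porch, workshop, nursery, terrace]
Visit annex → queue [gallery, lab, library, lobby, kitchen, pantry, porch, workshop, nursery, terrace]
Visit gallery → queue [lab, library, lobby, kitchen, pantry, porch, workshop, nursery, terrace]
Visit lab → queue [library, lobby, kitchen, pantry, porch, workshop, nursery, terrace]
Visit library → queue [lobby, kitchen, pantry, porch, workshop, nursery, terrace]
Visit lobby → queue [kitchen, pantry, porch, workshop, nursery, terrace]
Visit kitchen → queue [pantry, porch, workshop, nursery, terrace]
Visit pantry → queue [porch, workshop, nursery, terrace]
Visit porch → queue [workshop, nursery, terrace]
Visit workshop → queue [nursery, terrace]
Visit nursery → queue [terrace]
Visit terrace; enqueue foyer → queue [foyer]
Visit foyer → queue []

Visit order: hall, attic, chapel, loft, sauna, study, annex, gallery, lab, library, lobby, kitchen, pantry, porch, workshop, nursery, terrace, foyer

workshop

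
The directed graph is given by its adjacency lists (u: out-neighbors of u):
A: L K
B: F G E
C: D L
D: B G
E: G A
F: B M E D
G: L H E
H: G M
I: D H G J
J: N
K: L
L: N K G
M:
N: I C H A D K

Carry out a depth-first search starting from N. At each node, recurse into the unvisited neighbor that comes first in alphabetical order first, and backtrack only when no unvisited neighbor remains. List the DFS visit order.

N, A, K, L, G, E, H, M, C, D, B, F, I, J

Visit N
N → A
A → K
K → L
L → G
G → E
G → H
H → M
N → C
C → D
D → B
B → F
N → I
I → J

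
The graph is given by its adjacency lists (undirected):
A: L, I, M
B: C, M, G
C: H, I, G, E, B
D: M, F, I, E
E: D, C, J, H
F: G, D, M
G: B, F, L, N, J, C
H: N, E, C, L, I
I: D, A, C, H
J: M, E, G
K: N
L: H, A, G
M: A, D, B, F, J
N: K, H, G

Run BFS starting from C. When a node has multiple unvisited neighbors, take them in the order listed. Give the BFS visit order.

C, H, I, G, E, B, N, L, D, A, F, J, M, K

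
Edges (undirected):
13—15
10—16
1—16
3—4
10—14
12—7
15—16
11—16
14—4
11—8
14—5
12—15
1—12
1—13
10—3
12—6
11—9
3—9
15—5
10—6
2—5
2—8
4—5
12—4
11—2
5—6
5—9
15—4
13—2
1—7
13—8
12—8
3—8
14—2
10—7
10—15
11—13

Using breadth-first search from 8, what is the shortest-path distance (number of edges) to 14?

2

Level 0: 8
Level 1: 2, 3, 11, 12, 13
Level 2: 1, 4, 5, 6, 7, 9, 10, 14, 15, 16
14 first appears at level 2.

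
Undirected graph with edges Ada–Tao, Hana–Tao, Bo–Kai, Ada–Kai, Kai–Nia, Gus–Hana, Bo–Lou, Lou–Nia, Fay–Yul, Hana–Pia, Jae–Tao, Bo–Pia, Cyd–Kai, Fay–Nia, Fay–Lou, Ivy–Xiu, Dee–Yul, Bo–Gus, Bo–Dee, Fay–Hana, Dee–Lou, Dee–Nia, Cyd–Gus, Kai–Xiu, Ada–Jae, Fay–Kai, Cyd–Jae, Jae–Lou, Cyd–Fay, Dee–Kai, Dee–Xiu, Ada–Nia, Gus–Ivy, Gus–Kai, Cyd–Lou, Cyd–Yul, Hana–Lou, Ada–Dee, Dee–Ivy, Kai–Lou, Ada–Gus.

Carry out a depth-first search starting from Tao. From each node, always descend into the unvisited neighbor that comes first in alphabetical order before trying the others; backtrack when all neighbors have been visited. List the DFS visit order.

Visit Tao
Tao → Ada
Ada → Dee
Dee → Bo
Bo → Gus
Gus → Cyd
Cyd → Fay
Fay → Hana
Hana → Lou
Lou → Jae
Lou → Kai
Kai → Nia
Kai → Xiu
Xiu → Ivy
Hana → Pia
Fay → Yul

Tao → Ada → Dee → Bo → Gus → Cyd → Fay → Hana → Lou → Jae → Kai → Nia → Xiu → Ivy → Pia → Yul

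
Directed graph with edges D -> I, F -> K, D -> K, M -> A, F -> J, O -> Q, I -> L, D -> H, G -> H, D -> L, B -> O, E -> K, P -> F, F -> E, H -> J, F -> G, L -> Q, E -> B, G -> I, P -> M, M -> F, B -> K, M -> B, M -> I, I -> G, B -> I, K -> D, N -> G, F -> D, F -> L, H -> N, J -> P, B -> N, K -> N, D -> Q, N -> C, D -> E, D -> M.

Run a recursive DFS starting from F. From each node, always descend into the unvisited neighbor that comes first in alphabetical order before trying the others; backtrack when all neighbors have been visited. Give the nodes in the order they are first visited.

F D E B I G H J P M A N C L Q K O

Visit F
F → D
D → E
E → B
B → I
I → G
G → H
H → J
J → P
P → M
M → A
H → N
N → C
I → L
L → Q
B → K
B → O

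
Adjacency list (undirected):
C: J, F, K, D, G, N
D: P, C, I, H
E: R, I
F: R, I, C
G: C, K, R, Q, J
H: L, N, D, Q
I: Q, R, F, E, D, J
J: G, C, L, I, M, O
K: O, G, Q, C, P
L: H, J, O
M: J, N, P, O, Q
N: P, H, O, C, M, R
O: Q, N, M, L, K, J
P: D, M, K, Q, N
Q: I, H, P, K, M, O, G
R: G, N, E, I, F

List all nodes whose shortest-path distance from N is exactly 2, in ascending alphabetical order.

Level 0: N
Level 1: C, H, M, O, P, R
Level 2: D, E, F, G, I, J, K, L, Q

D, E, F, G, I, J, K, L, Q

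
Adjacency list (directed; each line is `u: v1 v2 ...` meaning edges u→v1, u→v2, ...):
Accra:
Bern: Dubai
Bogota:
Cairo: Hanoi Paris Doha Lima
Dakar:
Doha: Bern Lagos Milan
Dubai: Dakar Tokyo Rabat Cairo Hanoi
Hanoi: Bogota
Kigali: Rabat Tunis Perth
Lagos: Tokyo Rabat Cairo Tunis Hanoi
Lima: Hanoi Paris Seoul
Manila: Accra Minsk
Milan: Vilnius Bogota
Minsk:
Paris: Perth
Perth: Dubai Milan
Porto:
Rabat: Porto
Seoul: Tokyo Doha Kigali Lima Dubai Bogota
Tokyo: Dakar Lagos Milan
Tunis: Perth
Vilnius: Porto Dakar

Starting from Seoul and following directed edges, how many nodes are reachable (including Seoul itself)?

BFS from Seoul visits: Seoul, Tokyo, Doha, Kigali, Lima, Dubai, Bogota, Dakar, Lagos, Milan, Bern, Rabat, Tunis, Perth, Hanoi, Paris, Cairo, Vilnius, Porto
Reachable nodes: 19 of 22 total.

19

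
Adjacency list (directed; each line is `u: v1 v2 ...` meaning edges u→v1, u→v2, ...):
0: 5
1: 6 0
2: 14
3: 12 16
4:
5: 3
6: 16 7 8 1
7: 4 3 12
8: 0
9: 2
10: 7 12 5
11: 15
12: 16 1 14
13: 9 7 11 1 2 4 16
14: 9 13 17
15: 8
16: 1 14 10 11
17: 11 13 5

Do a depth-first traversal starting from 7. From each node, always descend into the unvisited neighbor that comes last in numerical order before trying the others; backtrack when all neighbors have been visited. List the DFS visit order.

Visit 7
7 → 12
12 → 16
16 → 14
14 → 17
17 → 13
13 → 11
11 → 15
15 → 8
8 → 0
0 → 5
5 → 3
13 → 9
9 → 2
13 → 4
13 → 1
1 → 6
16 → 10

7, 12, 16, 14, 17, 13, 11, 15, 8, 0, 5, 3, 9, 2, 4, 1, 6, 10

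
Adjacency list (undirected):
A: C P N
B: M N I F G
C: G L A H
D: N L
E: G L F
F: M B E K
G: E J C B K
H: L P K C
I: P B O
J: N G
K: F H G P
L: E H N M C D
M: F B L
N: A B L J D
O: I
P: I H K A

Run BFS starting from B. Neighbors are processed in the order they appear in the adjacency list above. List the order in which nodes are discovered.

Visit B; enqueue M, N, I, F, G → queue [M, N, I, F, G]
Visit M; enqueue L → queue [N, I, F, G, L]
Visit N; enqueue A, J, D → queue [I, F, G, L, A, J, D]
Visit I; enqueue P, O → queue [F, G, L, A, J, D, P, O]
Visit F; enqueue E, K → queue [G, L, A, J, D, P, O, E, K]
Visit G; enqueue C → queue [L, A, J, D, P, O, E, K, C]
Visit L; enqueue H → queue [A, J, D, P, O, E, K, C, H]
Visit A → queue [J, D, P, O, E, K, C, H]
Visit J → queue [D, P, O, E, K, C, H]
Visit D → queue [P, O, E, K, C, H]
Visit P → queue [O, E, K, C, H]
Visit O → queue [E, K, C, H]
Visit E → queue [K, C, H]
Visit K → queue [C, H]
Visit C → queue [H]
Visit H → queue []

B, M, N, I, F, G, L, A, J, D, P, O, E, K, C, H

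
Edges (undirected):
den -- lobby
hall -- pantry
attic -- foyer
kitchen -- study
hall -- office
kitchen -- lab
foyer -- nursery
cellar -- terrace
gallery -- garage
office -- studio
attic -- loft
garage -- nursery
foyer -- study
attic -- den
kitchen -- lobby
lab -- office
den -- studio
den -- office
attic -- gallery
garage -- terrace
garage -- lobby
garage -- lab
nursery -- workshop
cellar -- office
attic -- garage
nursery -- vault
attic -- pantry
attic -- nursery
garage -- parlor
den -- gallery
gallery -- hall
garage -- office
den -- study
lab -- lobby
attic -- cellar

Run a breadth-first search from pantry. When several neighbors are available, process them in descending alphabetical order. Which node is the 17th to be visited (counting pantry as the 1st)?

parlor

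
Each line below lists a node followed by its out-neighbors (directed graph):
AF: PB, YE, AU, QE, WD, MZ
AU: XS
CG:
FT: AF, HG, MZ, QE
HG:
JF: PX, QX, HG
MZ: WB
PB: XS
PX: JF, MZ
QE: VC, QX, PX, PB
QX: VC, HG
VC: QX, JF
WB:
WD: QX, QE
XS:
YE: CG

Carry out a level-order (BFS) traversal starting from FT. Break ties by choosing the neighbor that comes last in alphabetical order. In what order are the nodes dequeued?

Visit FT; enqueue QE, MZ, HG, AF → queue [QE, MZ, HG, AF]
Visit QE; enqueue VC, QX, PX, PB → queue [MZ, HG, AF, VC, QX, PX, PB]
Visit MZ; enqueue WB → queue [HG, AF, VC, QX, PX, PB, WB]
Visit HG → queue [AF, VC, QX, PX, PB, WB]
Visit AF; enqueue YE, WD, AU → queue [VC, QX, PX, PB, WB, YE, WD, AU]
Visit VC; enqueue JF → queue [QX, PX, PB, WB, YE, WD, AU, JF]
Visit QX → queue [PX, PB, WB, YE, WD, AU, JF]
Visit PX → queue [PB, WB, YE, WD, AU, JF]
Visit PB; enqueue XS → queue [WB, YE, WD, AU, JF, XS]
Visit WB → queue [YE, WD, AU, JF, XS]
Visit YE; enqueue CG → queue [WD, AU, JF, XS, CG]
Visit WD → queue [AU, JF, XS, CG]
Visit AU → queue [JF, XS, CG]
Visit JF → queue [XS, CG]
Visit XS → queue [CG]
Visit CG → queue []

FT -> QE -> MZ -> HG -> AF -> VC -> QX -> PX -> PB -> WB -> YE -> WD -> AU -> JF -> XS -> CG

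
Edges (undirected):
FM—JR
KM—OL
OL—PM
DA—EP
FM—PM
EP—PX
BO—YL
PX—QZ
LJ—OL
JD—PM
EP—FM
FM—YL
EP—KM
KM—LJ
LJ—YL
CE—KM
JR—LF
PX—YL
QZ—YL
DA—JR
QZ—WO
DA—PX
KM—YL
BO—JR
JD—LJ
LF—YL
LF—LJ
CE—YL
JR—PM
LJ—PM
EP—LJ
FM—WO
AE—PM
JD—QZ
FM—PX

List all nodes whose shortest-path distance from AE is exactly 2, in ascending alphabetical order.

Level 0: AE
Level 1: PM
Level 2: FM, JD, JR, LJ, OL
Level 3: BO, DA, EP, KM, LF, PX, QZ, WO, YL
Level 4: CE

FM, JD, JR, LJ, OL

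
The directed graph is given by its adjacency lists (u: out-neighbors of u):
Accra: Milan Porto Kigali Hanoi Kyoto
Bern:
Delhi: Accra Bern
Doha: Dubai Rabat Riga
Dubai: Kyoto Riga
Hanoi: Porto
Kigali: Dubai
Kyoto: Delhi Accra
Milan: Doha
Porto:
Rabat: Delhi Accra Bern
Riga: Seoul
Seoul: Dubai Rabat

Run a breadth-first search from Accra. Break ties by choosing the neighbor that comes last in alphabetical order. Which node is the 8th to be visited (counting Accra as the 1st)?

Delhi

Visit Accra; enqueue Porto, Milan, Kyoto, Kigali, Hanoi → queue [Porto, Milan, Kyoto, Kigali, Hanoi]
Visit Porto → queue [Milan, Kyoto, Kigali, Hanoi]
Visit Milan; enqueue Doha → queue [Kyoto, Kigali, Hanoi, Doha]
Visit Kyoto; enqueue Delhi → queue [Kigali, Hanoi, Doha, Delhi]
Visit Kigali; enqueue Dubai → queue [Hanoi, Doha, Delhi, Dubai]
Visit Hanoi → queue [Doha, Delhi, Dubai]
Visit Doha; enqueue Riga, Rabat → queue [Delhi, Dubai, Riga, Rabat]
Visit Delhi; enqueue Bern → queue [Dubai, Riga, Rabat, Bern]
Visit Dubai → queue [Riga, Rabat, Bern]
Visit Riga; enqueue Seoul → queue [Rabat, Bern, Seoul]
Visit Rabat → queue [Bern, Seoul]
Visit Bern → queue [Seoul]
Visit Seoul → queue []

Visit order: Accra, Porto, Milan, Kyoto, Kigali, Hanoi, Doha, Delhi, Dubai, Riga, Rabat, Bern, Seoul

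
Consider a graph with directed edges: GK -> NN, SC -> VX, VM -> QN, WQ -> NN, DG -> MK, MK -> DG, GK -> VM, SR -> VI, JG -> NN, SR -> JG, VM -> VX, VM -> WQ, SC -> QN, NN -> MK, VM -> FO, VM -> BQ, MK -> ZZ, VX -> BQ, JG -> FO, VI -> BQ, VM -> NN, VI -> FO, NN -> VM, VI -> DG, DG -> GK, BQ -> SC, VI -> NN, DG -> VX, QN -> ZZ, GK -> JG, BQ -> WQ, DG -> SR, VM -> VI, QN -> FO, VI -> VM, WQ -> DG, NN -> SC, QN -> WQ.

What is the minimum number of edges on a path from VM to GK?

Level 0: VM
Level 1: BQ, FO, NN, QN, VI, VX, WQ
Level 2: DG, MK, SC, ZZ
Level 3: GK, SR
Level 4: JG
GK first appears at level 3.

3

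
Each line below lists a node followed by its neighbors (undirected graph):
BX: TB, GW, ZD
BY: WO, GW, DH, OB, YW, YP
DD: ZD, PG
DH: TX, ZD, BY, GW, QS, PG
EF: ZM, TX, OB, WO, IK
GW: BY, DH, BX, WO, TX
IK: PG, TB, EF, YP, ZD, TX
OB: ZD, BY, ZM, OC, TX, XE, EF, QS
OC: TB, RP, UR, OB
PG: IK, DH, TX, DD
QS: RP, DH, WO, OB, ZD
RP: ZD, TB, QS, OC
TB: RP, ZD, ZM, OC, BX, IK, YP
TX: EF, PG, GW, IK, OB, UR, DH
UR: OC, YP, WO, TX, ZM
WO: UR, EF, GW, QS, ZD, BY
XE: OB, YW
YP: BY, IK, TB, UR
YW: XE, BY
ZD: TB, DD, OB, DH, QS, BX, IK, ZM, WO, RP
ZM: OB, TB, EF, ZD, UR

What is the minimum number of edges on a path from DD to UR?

3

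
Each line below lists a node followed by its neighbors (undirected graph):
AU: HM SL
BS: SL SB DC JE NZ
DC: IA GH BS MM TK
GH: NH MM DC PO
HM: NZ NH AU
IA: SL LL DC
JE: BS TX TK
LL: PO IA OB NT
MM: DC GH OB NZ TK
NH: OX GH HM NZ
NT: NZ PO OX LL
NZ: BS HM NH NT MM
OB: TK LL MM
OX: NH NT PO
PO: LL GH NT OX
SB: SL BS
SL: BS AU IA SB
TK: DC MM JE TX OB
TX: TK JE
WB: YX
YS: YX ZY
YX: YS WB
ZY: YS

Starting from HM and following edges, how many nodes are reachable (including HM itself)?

BFS from HM visits: HM, NZ, NH, AU, BS, NT, MM, OX, GH, SL, SB, DC, JE, PO, LL, OB, TK, IA, TX
Reachable nodes: 19 of 23 total.

19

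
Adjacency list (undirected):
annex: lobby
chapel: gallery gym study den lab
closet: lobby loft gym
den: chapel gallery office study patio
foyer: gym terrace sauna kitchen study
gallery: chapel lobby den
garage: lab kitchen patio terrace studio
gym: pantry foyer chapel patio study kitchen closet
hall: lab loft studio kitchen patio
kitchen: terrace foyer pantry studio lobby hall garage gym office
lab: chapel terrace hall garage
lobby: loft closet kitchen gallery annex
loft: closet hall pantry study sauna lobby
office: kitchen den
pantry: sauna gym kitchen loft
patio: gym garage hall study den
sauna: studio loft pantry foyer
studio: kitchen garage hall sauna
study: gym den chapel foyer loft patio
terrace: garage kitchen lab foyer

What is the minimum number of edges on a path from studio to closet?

3

Level 0: studio
Level 1: garage, hall, kitchen, sauna
Level 2: foyer, gym, lab, lobby, loft, office, pantry, patio, terrace
Level 3: annex, chapel, closet, den, gallery, study
closet first appears at level 3.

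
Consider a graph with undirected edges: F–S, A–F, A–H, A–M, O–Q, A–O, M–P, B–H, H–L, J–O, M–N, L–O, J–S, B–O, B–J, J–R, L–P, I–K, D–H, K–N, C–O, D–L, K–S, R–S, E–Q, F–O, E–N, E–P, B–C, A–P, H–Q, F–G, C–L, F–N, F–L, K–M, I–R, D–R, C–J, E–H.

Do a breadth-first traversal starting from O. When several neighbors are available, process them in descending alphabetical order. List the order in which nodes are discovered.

O, Q, L, J, F, C, B, A, H, E, P, D, S, R, N, G, M, K, I

Visit O; enqueue Q, L, J, F, C, B, A → queue [Q, L, J, F, C, B, A]
Visit Q; enqueue H, E → queue [L, J, F, C, B, A, H, E]
Visit L; enqueue P, D → queue [J, F, C, B, A, H, E, P, D]
Visit J; enqueue S, R → queue [F, C, B, A, H, E, P, D, S, R]
Visit F; enqueue N, G → queue [C, B, A, H, E, P, D, S, R, N, G]
Visit C → queue [B, A, H, E, P, D, S, R, N, G]
Visit B → queue [A, H, E, P, D, S, R, N, G]
Visit A; enqueue M → queue [H, E, P, D, S, R, N, G, M]
Visit H → queue [E, P, D, S, R, N, G, M]
Visit E → queue [P, D, S, R, N, G, M]
Visit P → queue [D, S, R, N, G, M]
Visit D → queue [S, R, N, G, M]
Visit S; enqueue K → queue [R, N, G, M, K]
Visit R; enqueue I → queue [N, G, M, K, I]
Visit N → queue [G, M, K, I]
Visit G → queue [M, K, I]
Visit M → queue [K, I]
Visit K → queue [I]
Visit I → queue []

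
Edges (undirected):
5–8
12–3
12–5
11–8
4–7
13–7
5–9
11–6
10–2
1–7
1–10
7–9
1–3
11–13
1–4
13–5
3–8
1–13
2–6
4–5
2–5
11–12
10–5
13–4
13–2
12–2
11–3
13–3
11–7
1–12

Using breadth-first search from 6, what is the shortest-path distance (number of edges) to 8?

Level 0: 6
Level 1: 2, 11
Level 2: 3, 5, 7, 8, 10, 12, 13
Level 3: 1, 4, 9
8 first appears at level 2.

2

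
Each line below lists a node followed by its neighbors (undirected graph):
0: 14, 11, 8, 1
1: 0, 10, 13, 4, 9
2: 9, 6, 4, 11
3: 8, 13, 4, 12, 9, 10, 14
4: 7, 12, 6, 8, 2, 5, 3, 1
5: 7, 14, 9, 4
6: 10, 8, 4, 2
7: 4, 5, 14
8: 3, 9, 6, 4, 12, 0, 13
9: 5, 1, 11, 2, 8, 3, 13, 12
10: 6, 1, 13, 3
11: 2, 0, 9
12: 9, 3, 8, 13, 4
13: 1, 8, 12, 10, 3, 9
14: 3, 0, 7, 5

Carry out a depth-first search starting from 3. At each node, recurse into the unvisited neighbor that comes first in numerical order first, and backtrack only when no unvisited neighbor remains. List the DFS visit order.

3 → 4 → 1 → 0 → 8 → 6 → 2 → 9 → 5 → 7 → 14 → 11 → 12 → 13 → 10

Visit 3
3 → 4
4 → 1
1 → 0
0 → 8
8 → 6
6 → 2
2 → 9
9 → 5
5 → 7
7 → 14
9 → 11
9 → 12
12 → 13
13 → 10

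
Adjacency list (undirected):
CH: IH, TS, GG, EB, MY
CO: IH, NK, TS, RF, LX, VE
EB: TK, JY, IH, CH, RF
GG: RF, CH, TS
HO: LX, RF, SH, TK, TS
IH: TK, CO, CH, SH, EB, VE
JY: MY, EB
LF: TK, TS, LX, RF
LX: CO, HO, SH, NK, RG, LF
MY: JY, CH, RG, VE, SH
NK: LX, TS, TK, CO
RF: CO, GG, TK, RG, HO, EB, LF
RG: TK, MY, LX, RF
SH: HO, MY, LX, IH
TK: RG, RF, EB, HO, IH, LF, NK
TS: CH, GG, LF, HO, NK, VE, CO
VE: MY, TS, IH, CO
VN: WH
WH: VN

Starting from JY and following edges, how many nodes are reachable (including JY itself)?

17

BFS from JY visits: JY, MY, EB, VE, SH, RG, CH, TK, RF, IH, TS, CO, LX, HO, GG, NK, LF
Reachable nodes: 17 of 19 total.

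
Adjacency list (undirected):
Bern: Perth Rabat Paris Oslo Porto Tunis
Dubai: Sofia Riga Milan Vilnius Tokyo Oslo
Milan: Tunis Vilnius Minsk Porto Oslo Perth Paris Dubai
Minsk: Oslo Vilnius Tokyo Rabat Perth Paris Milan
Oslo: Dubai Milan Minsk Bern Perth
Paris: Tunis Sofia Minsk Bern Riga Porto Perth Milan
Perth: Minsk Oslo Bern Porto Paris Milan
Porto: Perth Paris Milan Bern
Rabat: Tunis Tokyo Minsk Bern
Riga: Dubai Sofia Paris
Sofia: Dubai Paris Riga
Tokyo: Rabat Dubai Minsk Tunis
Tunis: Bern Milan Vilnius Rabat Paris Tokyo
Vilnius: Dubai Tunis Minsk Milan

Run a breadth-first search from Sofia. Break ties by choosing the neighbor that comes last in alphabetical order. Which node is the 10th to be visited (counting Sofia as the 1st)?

Visit Sofia; enqueue Riga, Paris, Dubai → queue [Riga, Paris, Dubai]
Visit Riga → queue [Paris, Dubai]
Visit Paris; enqueue Tunis, Porto, Perth, Minsk, Milan, Bern → queue [Dubai, Tunis, Porto, Perth, Minsk, Milan, Bern]
Visit Dubai; enqueue Vilnius, Tokyo, Oslo → queue [Tunis, Porto, Perth, Minsk, Milan, Bern, Vilnius, Tokyo, Oslo]
Visit Tunis; enqueue Rabat → queue [Porto, Perth, Minsk, Milan, Bern, Vilnius, Tokyo, Oslo, Rabat]
Visit Porto → queue [Perth, Minsk, Milan, Bern, Vilnius, Tokyo, Oslo, Rabat]
Visit Perth → queue [Minsk, Milan, Bern, Vilnius, Tokyo, Oslo, Rabat]
Visit Minsk → queue [Milan, Bern, Vilnius, Tokyo, Oslo, Rabat]
Visit Milan → queue [Bern, Vilnius, Tokyo, Oslo, Rabat]
Visit Bern → queue [Vilnius, Tokyo, Oslo, Rabat]
Visit Vilnius → queue [Tokyo, Oslo, Rabat]
Visit Tokyo → queue [Oslo, Rabat]
Visit Oslo → queue [Rabat]
Visit Rabat → queue []

Visit order: Sofia, Riga, Paris, Dubai, Tunis, Porto, Perth, Minsk, Milan, Bern, Vilnius, Tokyo, Oslo, Rabat

Bern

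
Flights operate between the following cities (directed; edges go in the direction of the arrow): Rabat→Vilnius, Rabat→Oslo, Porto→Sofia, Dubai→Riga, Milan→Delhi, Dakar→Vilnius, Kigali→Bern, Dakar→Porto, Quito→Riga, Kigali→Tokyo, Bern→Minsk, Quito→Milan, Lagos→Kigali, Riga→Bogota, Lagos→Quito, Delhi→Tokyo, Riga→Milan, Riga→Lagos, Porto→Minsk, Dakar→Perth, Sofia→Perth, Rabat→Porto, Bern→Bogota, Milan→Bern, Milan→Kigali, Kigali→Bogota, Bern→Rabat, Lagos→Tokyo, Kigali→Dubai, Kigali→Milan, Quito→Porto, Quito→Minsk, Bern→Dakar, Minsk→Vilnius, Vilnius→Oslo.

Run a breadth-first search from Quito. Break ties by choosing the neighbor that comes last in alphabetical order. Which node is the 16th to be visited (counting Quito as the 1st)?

Visit Quito; enqueue Riga, Porto, Minsk, Milan → queue [Riga, Porto, Minsk, Milan]
Visit Riga; enqueue Lagos, Bogota → queue [Porto, Minsk, Milan, Lagos, Bogota]
Visit Porto; enqueue Sofia → queue [Minsk, Milan, Lagos, Bogota, Sofia]
Visit Minsk; enqueue Vilnius → queue [Milan, Lagos, Bogota, Sofia, Vilnius]
Visit Milan; enqueue Kigali, Delhi, Bern → queue [Lagos, Bogota, Sofia, Vilnius, Kigali, Delhi, Bern]
Visit Lagos; enqueue Tokyo → queue [Bogota, Sofia, Vilnius, Kigali, Delhi, Bern, Tokyo]
Visit Bogota → queue [Sofia, Vilnius, Kigali, Delhi, Bern, Tokyo]
Visit Sofia; enqueue Perth → queue [Vilnius, Kigali, Delhi, Bern, Tokyo, Perth]
Visit Vilnius; enqueue Oslo → queue [Kigali, Delhi, Bern, Tokyo, Perth, Oslo]
Visit Kigali; enqueue Dubai → queue [Delhi, Bern, Tokyo, Perth, Oslo, Dubai]
Visit Delhi → queue [Bern, Tokyo, Perth, Oslo, Dubai]
Visit Bern; enqueue Rabat, Dakar → queue [Tokyo, Perth, Oslo, Dubai, Rabat, Dakar]
Visit Tokyo → queue [Perth, Oslo, Dubai, Rabat, Dakar]
Visit Perth → queue [Oslo, Dubai, Rabat, Dakar]
Visit Oslo → queue [Dubai, Rabat, Dakar]
Visit Dubai → queue [Rabat, Dakar]
Visit Rabat → queue [Dakar]
Visit Dakar → queue []

Visit order: Quito, Riga, Porto, Minsk, Milan, Lagos, Bogota, Sofia, Vilnius, Kigali, Delhi, Bern, Tokyo, Perth, Oslo, Dubai, Rabat, Dakar

Dubai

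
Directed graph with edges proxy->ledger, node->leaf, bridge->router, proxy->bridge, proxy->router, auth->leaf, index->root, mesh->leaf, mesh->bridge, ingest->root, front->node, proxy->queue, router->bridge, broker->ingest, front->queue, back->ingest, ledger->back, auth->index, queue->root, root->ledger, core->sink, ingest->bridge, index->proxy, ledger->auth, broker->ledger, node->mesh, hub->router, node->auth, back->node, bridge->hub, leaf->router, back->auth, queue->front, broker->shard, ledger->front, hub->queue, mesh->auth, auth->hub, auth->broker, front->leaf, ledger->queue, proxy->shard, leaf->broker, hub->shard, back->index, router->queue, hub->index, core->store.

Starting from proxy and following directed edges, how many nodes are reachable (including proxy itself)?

BFS from proxy visits: proxy, bridge, ledger, queue, router, shard, hub, auth, back, front, root, index, broker, leaf, ingest, node, mesh
Reachable nodes: 17 of 20 total.

17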